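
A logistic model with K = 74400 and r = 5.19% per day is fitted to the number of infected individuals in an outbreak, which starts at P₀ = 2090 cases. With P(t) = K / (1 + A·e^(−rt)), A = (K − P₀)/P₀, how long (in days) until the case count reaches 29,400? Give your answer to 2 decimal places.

t ≈ 60.08 days

A = (74400 − 2090)/2090 = 34.59809
29400 = 74400/(1 + 34.59809·e^(−0.0519t)) → 1 + 34.59809·e^(−0.0519t) = 2.53061
e^(−0.0519t) = 0.04424 → t = ln(22.60408)/0.0519 = 3.11813/0.0519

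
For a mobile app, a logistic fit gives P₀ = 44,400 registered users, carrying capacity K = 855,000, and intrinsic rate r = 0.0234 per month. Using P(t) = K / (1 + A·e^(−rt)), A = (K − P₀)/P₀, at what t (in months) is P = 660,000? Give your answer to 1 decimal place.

A = (855000 − 44400)/44400 = 18.25676
660000 = 855000/(1 + 18.25676·e^(−0.0234t)) → 1 + 18.25676·e^(−0.0234t) = 1.29545
e^(−0.0234t) = 0.016183 → t = ln(61.7921)/0.0234 = 4.12378/0.0234

t ≈ 176.2 months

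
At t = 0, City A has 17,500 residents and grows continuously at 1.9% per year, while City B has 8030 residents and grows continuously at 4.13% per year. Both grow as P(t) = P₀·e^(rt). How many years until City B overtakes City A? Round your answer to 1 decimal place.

17500·e^(0.019t) = 8030·e^(0.0413t)
17500/8030 = e^((0.0413 − 0.019)t) → ln(2.17933) = 0.0223·t
t = 0.77902 / 0.0223

t ≈ 34.9 years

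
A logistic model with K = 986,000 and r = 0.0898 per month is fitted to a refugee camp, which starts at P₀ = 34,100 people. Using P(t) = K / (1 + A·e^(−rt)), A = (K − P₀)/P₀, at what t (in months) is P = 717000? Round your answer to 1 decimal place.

A = (986000 − 34100)/34100 = 27.91496
717000 = 986000/(1 + 27.91496·e^(−0.0898t)) → 1 + 27.91496·e^(−0.0898t) = 1.37517
e^(−0.0898t) = 0.01344 → t = ln(74.40529)/0.0898 = 4.30953/0.0898

t ≈ 48.0 months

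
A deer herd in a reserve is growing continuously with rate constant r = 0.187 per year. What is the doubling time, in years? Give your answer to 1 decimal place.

doubling time ≈ 3.7 years

doubling time = ln(2) / |r| = 0.69315 / 0.187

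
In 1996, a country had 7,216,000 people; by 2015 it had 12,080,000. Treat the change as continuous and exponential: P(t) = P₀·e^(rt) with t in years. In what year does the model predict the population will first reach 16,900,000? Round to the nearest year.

r = ln(12080000/7216000) / 19 = 0.51525/19 ≈ 0.027118 per year
t = ln(16900000/7216000) / r = 0.85101/0.027118 ≈ 31.38 years after 1996

year 2027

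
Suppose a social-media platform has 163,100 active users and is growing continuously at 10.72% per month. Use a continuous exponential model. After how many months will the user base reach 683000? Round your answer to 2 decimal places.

t ≈ 13.36 months

683000 = 163100 · e^(0.1072·t)
t = ln(683000/163100) / 0.1072 = ln(4.18761) / 0.1072 = 1.43213 / 0.1072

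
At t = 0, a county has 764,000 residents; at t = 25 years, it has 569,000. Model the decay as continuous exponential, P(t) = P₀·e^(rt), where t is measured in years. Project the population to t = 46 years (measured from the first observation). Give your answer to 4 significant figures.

≈ 444,200 residents

r = ln(569000/764000) / 25 ≈ -0.011787 per year
P(46) = 764000 · e^(-0.011787·46) = 764000 · 0.58145 ≈ 444230.27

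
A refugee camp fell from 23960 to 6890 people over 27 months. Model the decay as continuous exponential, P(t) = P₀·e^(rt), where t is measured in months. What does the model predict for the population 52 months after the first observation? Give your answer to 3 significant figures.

r = ln(6890/23960) / 27 ≈ -0.04616 per month
P(52) = 23960 · e^(-0.04616·52) = 23960 · 0.09069 ≈ 2172.93

≈ 2,170 people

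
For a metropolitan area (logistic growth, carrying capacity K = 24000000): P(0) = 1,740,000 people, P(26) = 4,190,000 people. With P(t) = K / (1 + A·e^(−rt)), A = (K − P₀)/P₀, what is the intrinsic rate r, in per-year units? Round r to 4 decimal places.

A = (24000000 − 1740000)/1740000 = 12.7931
4190000 = 24000000/(1 + 12.7931·e^(−r·26)) → e^(−26r) = (5.72792 − 1)/12.7931 = 0.369568
r = −ln(0.369568)/26 = 0.99542/26

r ≈ 0.0383 per year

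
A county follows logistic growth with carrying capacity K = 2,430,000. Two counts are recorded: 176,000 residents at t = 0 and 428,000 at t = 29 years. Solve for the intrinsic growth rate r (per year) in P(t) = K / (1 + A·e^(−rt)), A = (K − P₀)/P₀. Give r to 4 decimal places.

r ≈ 0.0347 per year

A = (2430000 − 176000)/176000 = 12.80682
428000 = 2430000/(1 + 12.80682·e^(−r·29)) → e^(−29r) = (5.67757 − 1)/12.80682 = 0.365241
r = −ln(0.365241)/29 = 1.0072/29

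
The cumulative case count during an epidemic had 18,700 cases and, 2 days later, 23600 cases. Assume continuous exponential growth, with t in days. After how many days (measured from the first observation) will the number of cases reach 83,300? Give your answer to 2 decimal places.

r = ln(23600/18700) / 2 ≈ 0.116362 per day
t = ln(83300/18700) / r = 1.49393 / 0.116362 ≈ 12.839

t ≈ 12.84 days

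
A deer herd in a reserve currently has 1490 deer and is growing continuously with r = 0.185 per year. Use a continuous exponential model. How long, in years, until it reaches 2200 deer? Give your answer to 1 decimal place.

t ≈ 2.1 years

2200 = 1490 · e^(0.185·t)
t = ln(2200/1490) / 0.185 = ln(1.47651) / 0.185 = 0.38968 / 0.185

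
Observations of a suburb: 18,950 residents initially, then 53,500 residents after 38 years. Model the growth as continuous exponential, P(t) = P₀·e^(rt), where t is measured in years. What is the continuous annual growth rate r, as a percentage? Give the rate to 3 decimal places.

53500 = 18950 · e^(r·38)
e^(38r) = 53500/18950 = 2.82322
r = ln(2.82322) / 38 = 1.03788 / 38

r ≈ 2.731% per year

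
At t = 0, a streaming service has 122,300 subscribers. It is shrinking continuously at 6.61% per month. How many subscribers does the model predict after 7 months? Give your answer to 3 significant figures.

P(7) = 122300 · e^(-0.0661·7) = 122300 · e^(-0.4627)
= 122300 · 0.62958 ≈ 76997.81

≈ 77,000 subscribers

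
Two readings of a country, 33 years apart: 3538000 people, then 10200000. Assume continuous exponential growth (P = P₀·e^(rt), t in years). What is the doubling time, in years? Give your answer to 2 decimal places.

doubling time ≈ 21.60 years

r = ln(10200000/3538000) / 33 = ln(2.88298) / 33 ≈ 0.032086 per year
doubling time = ln 2 / |r| = 0.69315 / 0.032086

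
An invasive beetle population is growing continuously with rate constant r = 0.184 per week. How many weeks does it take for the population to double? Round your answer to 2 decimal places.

doubling time ≈ 3.77 weeks

doubling time = ln(2) / |r| = 0.69315 / 0.184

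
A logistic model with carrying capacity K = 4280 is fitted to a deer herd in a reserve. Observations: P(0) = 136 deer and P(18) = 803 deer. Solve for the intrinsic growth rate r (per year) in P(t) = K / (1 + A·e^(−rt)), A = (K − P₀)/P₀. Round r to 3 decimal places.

A = (4280 − 136)/136 = 30.47059
803 = 4280/(1 + 30.47059·e^(−r·18)) → e^(−18r) = (5.33001 − 1)/30.47059 = 0.142105
r = −ln(0.142105)/18 = 1.95119/18

r ≈ 0.108 per year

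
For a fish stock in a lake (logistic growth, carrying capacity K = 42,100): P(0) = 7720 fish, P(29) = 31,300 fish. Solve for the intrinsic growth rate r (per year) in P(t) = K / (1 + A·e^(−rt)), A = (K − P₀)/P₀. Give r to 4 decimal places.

r ≈ 0.0882 per year

A = (42100 − 7720)/7720 = 4.45337
31300 = 42100/(1 + 4.45337·e^(−r·29)) → e^(−29r) = (1.34505 − 1)/4.45337 = 0.07748
r = −ln(0.07748)/29 = 2.55773/29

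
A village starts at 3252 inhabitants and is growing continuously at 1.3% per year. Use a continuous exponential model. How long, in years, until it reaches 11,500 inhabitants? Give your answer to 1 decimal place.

11500 = 3252 · e^(0.013·t)
t = ln(11500/3252) / 0.013 = ln(3.53629) / 0.013 = 1.26308 / 0.013

t ≈ 97.2 years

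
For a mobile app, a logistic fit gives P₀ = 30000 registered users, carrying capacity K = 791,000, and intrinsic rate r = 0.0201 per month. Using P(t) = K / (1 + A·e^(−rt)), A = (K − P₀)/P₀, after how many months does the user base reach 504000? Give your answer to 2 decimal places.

A = (791000 − 30000)/30000 = 25.36667
504000 = 791000/(1 + 25.36667·e^(−0.0201t)) → 1 + 25.36667·e^(−0.0201t) = 1.56944
e^(−0.0201t) = 0.022449 → t = ln(44.54634)/0.0201 = 3.79653/0.0201

t ≈ 188.88 months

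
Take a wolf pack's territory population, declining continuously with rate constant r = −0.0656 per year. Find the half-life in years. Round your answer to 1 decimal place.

half-life ≈ 10.6 years

half-life = ln(2) / |r| = 0.69315 / 0.0656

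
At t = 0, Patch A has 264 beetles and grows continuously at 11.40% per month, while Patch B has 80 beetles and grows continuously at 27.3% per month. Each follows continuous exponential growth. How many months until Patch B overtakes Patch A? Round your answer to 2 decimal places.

t ≈ 7.51 months

264·e^(0.114t) = 80·e^(0.273t)
264/80 = e^((0.273 − 0.114)t) → ln(3.3) = 0.159·t
t = 1.19392 / 0.159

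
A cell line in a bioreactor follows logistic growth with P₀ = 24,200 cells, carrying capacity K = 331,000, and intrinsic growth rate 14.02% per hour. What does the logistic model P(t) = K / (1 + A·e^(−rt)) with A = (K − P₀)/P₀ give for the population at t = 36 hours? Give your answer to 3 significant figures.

≈ 306,000 cells

A = (331000 − 24200)/24200 = 12.67769
P(36) = 331000 / (1 + 12.67769·e^(−0.1402·36)) = 331000 / (1 + 12.67769·0.006427)
= 331000 / 1.08148 ≈ 306061.11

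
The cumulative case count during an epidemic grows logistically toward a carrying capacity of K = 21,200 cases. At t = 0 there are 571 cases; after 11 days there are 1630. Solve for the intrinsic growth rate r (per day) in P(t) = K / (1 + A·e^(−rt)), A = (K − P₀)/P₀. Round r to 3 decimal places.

A = (21200 − 571)/571 = 36.12785
1630 = 21200/(1 + 36.12785·e^(−r·11)) → e^(−11r) = (13.00613 − 1)/36.12785 = 0.332324
r = −ln(0.332324)/11 = 1.10165/11

r ≈ 0.100 per day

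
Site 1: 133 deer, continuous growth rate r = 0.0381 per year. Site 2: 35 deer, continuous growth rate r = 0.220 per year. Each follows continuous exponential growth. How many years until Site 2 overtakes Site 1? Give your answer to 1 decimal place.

133·e^(0.0381t) = 35·e^(0.22t)
133/35 = e^((0.22 − 0.0381)t) → ln(3.8) = 0.1819·t
t = 1.335 / 0.1819

t ≈ 7.3 years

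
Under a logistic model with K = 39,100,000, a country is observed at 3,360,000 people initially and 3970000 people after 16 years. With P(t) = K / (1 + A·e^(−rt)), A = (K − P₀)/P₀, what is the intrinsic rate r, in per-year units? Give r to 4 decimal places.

A = (39100000 − 3360000)/3360000 = 10.6369
3970000 = 39100000/(1 + 10.6369·e^(−r·16)) → e^(−16r) = (9.84887 − 1)/10.6369 = 0.831902
r = −ln(0.831902)/16 = 0.18404/16

r ≈ 0.0115 per year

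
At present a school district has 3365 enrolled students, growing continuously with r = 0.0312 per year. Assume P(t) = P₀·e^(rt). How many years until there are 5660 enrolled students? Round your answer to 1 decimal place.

5660 = 3365 · e^(0.0312·t)
t = ln(5660/3365) / 0.0312 = ln(1.68202) / 0.0312 = 0.52 / 0.0312

t ≈ 16.7 years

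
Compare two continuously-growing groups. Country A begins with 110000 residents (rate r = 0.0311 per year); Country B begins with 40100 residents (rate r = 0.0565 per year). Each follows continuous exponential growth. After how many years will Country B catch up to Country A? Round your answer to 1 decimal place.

t ≈ 39.7 years

110000·e^(0.0311t) = 40100·e^(0.0565t)
110000/40100 = e^((0.0565 − 0.0311)t) → ln(2.74314) = 0.0254·t
t = 1.0091 / 0.0254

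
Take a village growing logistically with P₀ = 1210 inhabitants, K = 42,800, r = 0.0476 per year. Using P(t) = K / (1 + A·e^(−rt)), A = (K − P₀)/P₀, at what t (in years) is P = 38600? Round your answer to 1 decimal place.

A = (42800 − 1210)/1210 = 34.3719
38600 = 42800/(1 + 34.3719·e^(−0.0476t)) → 1 + 34.3719·e^(−0.0476t) = 1.10881
e^(−0.0476t) = 0.003166 → t = ln(315.89414)/0.0476 = 5.75541/0.0476

t ≈ 120.9 years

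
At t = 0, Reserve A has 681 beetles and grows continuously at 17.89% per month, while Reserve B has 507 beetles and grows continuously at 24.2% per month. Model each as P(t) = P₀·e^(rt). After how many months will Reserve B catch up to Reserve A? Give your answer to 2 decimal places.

t ≈ 4.68 months

681·e^(0.1789t) = 507·e^(0.242t)
681/507 = e^((0.242 − 0.1789)t) → ln(1.3432) = 0.0631·t
t = 0.29505 / 0.0631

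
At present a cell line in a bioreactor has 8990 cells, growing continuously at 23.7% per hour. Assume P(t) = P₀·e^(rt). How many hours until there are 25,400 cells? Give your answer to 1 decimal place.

25400 = 8990 · e^(0.237·t)
t = ln(25400/8990) / 0.237 = ln(2.82536) / 0.237 = 1.03864 / 0.237

t ≈ 4.4 hours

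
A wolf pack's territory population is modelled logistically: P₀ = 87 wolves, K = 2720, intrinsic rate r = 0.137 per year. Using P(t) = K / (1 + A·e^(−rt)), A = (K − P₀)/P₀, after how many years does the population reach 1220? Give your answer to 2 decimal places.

A = (2720 − 87)/87 = 30.26437
1220 = 2720/(1 + 30.26437·e^(−0.137t)) → 1 + 30.26437·e^(−0.137t) = 2.22951
e^(−0.137t) = 0.040626 → t = ln(24.61502)/0.137 = 3.20336/0.137

t ≈ 23.38 years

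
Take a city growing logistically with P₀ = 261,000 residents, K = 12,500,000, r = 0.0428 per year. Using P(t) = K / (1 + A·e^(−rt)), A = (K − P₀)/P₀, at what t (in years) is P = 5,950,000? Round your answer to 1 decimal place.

A = (12500000 − 261000)/261000 = 46.89272
5950000 = 12500000/(1 + 46.89272·e^(−0.0428t)) → 1 + 46.89272·e^(−0.0428t) = 2.10084
e^(−0.0428t) = 0.023476 → t = ln(42.5972)/0.0428 = 3.75179/0.0428

t ≈ 87.7 years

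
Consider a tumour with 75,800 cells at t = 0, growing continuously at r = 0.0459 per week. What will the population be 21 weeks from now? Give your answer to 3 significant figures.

P(21) = 75800 · e^(0.0459·21) = 75800 · e^(0.9639)
= 75800 · 2.6219 ≈ 198740.17

≈ 199,000 cells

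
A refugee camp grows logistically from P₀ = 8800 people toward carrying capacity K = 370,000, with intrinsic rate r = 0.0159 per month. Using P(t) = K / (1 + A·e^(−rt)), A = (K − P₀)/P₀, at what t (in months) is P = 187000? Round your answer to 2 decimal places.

t ≈ 234.99 months

A = (370000 − 8800)/8800 = 41.04545
187000 = 370000/(1 + 41.04545·e^(−0.0159t)) → 1 + 41.04545·e^(−0.0159t) = 1.97861
e^(−0.0159t) = 0.023842 → t = ln(41.94262)/0.0159 = 3.7363/0.0159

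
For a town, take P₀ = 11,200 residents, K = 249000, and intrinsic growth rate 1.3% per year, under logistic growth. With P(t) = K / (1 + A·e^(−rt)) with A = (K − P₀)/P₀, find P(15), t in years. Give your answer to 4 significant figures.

≈ 13,480 residents

A = (249000 − 11200)/11200 = 21.23214
P(15) = 249000 / (1 + 21.23214·e^(−0.013·15)) = 249000 / (1 + 21.23214·0.822835)
= 249000 / 18.47054 ≈ 13480.92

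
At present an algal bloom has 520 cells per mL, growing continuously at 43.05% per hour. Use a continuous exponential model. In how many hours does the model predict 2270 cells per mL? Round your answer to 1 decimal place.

2270 = 520 · e^(0.4305·t)
t = ln(2270/520) / 0.4305 = ln(4.36538) / 0.4305 = 1.47371 / 0.4305

t ≈ 3.4 hours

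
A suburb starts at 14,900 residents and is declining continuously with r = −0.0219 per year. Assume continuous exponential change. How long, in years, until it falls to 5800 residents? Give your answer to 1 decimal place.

5800 = 14900 · e^(-0.0219·t)
t = ln(5800/14900) / -0.0219 = ln(0.38926) / -0.0219 = -0.9435 / -0.0219

t ≈ 43.1 years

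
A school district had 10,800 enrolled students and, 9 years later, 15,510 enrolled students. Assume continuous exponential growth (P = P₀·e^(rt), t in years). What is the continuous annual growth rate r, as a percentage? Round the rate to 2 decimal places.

15510 = 10800 · e^(r·9)
e^(9r) = 15510/10800 = 1.43611
r = ln(1.43611) / 9 = 0.36194 / 9

r ≈ 4.02% per year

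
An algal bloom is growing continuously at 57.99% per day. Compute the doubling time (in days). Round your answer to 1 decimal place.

doubling time ≈ 1.2 days

doubling time = ln(2) / |r| = 0.69315 / 0.5799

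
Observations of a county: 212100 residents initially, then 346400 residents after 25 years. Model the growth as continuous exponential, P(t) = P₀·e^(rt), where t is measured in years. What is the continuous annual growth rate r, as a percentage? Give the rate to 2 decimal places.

r ≈ 1.96% per year

346400 = 212100 · e^(r·25)
e^(25r) = 346400/212100 = 1.63319
r = ln(1.63319) / 25 = 0.49054 / 25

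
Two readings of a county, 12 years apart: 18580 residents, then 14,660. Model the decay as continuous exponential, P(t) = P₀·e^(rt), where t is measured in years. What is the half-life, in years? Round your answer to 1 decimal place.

half-life ≈ 35.1 years

r = ln(14660/18580) / 12 = ln(0.78902) / 12 ≈ -0.019747 per year
half-life = ln 2 / |r| = 0.69315 / 0.019747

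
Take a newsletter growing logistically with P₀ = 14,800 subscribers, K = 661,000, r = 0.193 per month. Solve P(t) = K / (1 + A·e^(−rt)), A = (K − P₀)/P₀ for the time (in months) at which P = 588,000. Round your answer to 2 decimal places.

A = (661000 − 14800)/14800 = 43.66216
588000 = 661000/(1 + 43.66216·e^(−0.193t)) → 1 + 43.66216·e^(−0.193t) = 1.12415
e^(−0.193t) = 0.002843 → t = ln(351.68974)/0.193 = 5.86275/0.193

t ≈ 30.38 months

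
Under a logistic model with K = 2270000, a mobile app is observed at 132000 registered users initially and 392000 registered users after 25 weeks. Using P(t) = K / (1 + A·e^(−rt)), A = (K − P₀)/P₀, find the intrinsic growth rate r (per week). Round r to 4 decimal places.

A = (2270000 − 132000)/132000 = 16.19697
392000 = 2270000/(1 + 16.19697·e^(−r·25)) → e^(−25r) = (5.79082 − 1)/16.19697 = 0.295785
r = −ln(0.295785)/25 = 1.21812/25

r ≈ 0.0487 per week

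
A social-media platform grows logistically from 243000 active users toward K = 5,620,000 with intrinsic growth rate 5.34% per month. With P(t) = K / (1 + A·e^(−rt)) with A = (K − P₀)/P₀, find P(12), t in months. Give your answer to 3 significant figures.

A = (5620000 − 243000)/243000 = 22.12757
P(12) = 5620000 / (1 + 22.12757·e^(−0.0534·12)) = 5620000 / (1 + 22.12757·0.526871)
= 5620000 / 12.65837 ≈ 443974.99

≈ 444,000 active users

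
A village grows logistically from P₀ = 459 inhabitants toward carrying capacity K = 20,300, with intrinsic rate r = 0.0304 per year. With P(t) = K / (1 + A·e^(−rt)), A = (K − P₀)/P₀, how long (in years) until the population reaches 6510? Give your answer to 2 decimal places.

t ≈ 99.21 years

A = (20300 − 459)/459 = 43.22658
6510 = 20300/(1 + 43.22658·e^(−0.0304t)) → 1 + 43.22658·e^(−0.0304t) = 3.11828
e^(−0.0304t) = 0.049004 → t = ln(20.40646)/0.0304 = 3.01585/0.0304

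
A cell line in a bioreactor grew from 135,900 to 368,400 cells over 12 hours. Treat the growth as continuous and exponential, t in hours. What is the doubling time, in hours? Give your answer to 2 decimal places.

doubling time ≈ 8.34 hours

r = ln(368400/135900) / 12 = ln(2.71082) / 12 ≈ 0.083104 per hour
doubling time = ln 2 / |r| = 0.69315 / 0.083104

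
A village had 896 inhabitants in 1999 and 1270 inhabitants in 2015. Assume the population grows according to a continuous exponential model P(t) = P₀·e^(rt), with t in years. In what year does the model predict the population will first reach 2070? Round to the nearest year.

year 2037

r = ln(1270/896) / 16 = 0.34883/16 ≈ 0.021802 per year
t = ln(2070/896) / r = 0.83736/0.021802 ≈ 38.41 years after 1999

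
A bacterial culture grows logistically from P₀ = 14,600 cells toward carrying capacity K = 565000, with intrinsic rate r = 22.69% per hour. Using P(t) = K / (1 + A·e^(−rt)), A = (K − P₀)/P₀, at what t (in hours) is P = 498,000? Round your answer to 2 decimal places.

t ≈ 24.84 hours

A = (565000 − 14600)/14600 = 37.69863
498000 = 565000/(1 + 37.69863·e^(−0.2269t)) → 1 + 37.69863·e^(−0.2269t) = 1.13454
e^(−0.2269t) = 0.003569 → t = ln(280.20773)/0.2269 = 5.63553/0.2269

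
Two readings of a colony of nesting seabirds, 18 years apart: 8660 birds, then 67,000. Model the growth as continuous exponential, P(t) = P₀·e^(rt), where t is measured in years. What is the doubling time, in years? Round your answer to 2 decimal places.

doubling time ≈ 6.10 years

r = ln(67000/8660) / 18 = ln(7.73672) / 18 ≈ 0.113665 per year
doubling time = ln 2 / |r| = 0.69315 / 0.113665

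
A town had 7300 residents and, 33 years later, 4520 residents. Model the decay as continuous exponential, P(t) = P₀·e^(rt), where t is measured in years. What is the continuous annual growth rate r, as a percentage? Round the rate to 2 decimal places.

4520 = 7300 · e^(r·33)
e^(33r) = 4520/7300 = 0.61918
r = ln(0.61918) / 33 = -0.47936 / 33

r ≈ -1.45% per year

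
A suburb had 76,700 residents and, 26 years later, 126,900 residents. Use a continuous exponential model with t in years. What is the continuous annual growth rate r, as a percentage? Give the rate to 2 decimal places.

126900 = 76700 · e^(r·26)
e^(26r) = 126900/76700 = 1.6545
r = ln(1.6545) / 26 = 0.5035 / 26

r ≈ 1.94% per year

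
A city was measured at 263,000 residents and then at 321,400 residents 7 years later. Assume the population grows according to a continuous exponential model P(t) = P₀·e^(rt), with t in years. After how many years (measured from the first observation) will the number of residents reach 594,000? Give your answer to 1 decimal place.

t ≈ 28.4 years

r = ln(321400/263000) / 7 ≈ 0.028647 per year
t = ln(594000/263000) / r = 0.81473 / 0.028647 ≈ 28.44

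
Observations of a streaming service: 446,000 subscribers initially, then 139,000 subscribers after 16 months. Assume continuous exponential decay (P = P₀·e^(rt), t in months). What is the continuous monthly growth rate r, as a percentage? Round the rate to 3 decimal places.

139000 = 446000 · e^(r·16)
e^(16r) = 139000/446000 = 0.31166
r = ln(0.31166) / 16 = -1.16585 / 16

r ≈ -7.287% per month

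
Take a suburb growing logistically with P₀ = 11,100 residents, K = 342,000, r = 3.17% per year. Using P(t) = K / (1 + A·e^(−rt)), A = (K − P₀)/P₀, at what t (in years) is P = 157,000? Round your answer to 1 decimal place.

t ≈ 101.9 years

A = (342000 − 11100)/11100 = 29.81081
157000 = 342000/(1 + 29.81081·e^(−0.0317t)) → 1 + 29.81081·e^(−0.0317t) = 2.17834
e^(−0.0317t) = 0.039527 → t = ln(25.2989)/0.0317 = 3.23076/0.0317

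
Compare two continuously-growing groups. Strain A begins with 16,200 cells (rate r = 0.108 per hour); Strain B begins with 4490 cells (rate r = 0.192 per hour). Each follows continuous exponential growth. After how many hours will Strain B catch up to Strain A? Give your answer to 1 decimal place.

t ≈ 15.3 hours

16200·e^(0.108t) = 4490·e^(0.192t)
16200/4490 = e^((0.192 − 0.108)t) → ln(3.60802) = 0.084·t
t = 1.28316 / 0.084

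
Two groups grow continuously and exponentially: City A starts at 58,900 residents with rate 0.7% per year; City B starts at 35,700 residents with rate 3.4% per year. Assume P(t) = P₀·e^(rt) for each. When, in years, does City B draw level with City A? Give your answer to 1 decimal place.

58900·e^(0.007t) = 35700·e^(0.034t)
58900/35700 = e^((0.034 − 0.007)t) → ln(1.64986) = 0.027·t
t = 0.50069 / 0.027

t ≈ 18.5 years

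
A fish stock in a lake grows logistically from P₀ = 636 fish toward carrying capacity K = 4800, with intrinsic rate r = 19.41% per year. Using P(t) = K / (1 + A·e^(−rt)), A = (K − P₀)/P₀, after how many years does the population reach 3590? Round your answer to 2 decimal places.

A = (4800 − 636)/636 = 6.54717
3590 = 4800/(1 + 6.54717·e^(−0.1941t)) → 1 + 6.54717·e^(−0.1941t) = 1.33705
e^(−0.1941t) = 0.05148 → t = ln(19.42507)/0.1941 = 2.96656/0.1941

t ≈ 15.28 years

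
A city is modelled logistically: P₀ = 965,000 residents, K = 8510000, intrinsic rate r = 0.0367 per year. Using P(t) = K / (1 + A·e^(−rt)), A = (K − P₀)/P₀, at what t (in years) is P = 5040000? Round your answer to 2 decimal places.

t ≈ 66.21 years

A = (8510000 − 965000)/965000 = 7.81865
5040000 = 8510000/(1 + 7.81865·e^(−0.0367t)) → 1 + 7.81865·e^(−0.0367t) = 1.68849
e^(−0.0367t) = 0.088058 → t = ln(11.3562)/0.0367 = 2.42976/0.0367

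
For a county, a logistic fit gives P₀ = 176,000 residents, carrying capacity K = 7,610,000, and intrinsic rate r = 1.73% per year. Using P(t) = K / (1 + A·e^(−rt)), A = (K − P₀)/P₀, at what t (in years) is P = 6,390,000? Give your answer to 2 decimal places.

A = (7610000 − 176000)/176000 = 42.23864
6390000 = 7610000/(1 + 42.23864·e^(−0.0173t)) → 1 + 42.23864·e^(−0.0173t) = 1.19092
e^(−0.0173t) = 0.00452 → t = ln(221.23351)/0.0173 = 5.39922/0.0173

t ≈ 312.09 years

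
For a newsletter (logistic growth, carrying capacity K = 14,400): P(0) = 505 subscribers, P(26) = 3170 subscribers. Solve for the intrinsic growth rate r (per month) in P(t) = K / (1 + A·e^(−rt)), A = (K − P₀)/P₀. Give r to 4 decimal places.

A = (14400 − 505)/505 = 27.51485
3170 = 14400/(1 + 27.51485·e^(−r·26)) → e^(−26r) = (4.54259 − 1)/27.51485 = 0.128752
r = −ln(0.128752)/26 = 2.04987/26

r ≈ 0.0788 per month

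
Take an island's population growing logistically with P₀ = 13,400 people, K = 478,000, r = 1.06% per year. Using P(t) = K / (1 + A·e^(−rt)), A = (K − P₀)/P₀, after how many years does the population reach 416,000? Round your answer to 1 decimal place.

t ≈ 514.1 years

A = (478000 − 13400)/13400 = 34.67164
416000 = 478000/(1 + 34.67164·e^(−0.0106t)) → 1 + 34.67164·e^(−0.0106t) = 1.14904
e^(−0.0106t) = 0.004299 → t = ln(232.63553)/0.0106 = 5.44947/0.0106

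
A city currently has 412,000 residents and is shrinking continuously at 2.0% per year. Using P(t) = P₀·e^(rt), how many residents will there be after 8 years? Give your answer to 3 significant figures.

≈ 351,000 residents

P(8) = 412000 · e^(-0.02·8) = 412000 · e^(-0.16)
= 412000 · 0.85214 ≈ 351083.24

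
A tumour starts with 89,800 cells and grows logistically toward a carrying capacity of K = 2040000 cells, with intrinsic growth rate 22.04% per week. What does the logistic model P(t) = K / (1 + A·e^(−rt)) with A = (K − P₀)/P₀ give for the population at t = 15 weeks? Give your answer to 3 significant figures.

≈ 1,140,000 cells

A = (2040000 − 89800)/89800 = 21.71715
P(15) = 2040000 / (1 + 21.71715·e^(−0.2204·15)) = 2040000 / (1 + 21.71715·0.036663)
= 2040000 / 1.79621 ≈ 1135727.41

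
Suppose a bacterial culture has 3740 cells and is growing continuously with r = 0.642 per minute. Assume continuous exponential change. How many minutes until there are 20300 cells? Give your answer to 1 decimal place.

20300 = 3740 · e^(0.642·t)
t = ln(20300/3740) / 0.642 = ln(5.42781) / 0.642 = 1.69154 / 0.642

t ≈ 2.6 minutes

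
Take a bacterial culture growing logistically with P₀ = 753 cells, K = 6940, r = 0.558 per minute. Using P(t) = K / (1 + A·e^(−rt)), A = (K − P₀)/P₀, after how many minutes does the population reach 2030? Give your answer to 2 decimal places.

A = (6940 − 753)/753 = 8.21647
2030 = 6940/(1 + 8.21647·e^(−0.558t)) → 1 + 8.21647·e^(−0.558t) = 3.41872
e^(−0.558t) = 0.294375 → t = ln(3.39703)/0.558 = 1.2229/0.558

t ≈ 2.19 minutes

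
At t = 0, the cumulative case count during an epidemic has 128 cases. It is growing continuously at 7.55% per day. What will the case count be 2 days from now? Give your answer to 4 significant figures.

≈ 148.9 cases

P(2) = 128 · e^(0.0755·2) = 128 · e^(0.151)
= 128 · 1.163 ≈ 148.86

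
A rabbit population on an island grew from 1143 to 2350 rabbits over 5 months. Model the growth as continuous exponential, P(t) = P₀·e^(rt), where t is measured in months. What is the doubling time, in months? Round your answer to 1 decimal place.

r = ln(2350/1143) / 5 = ln(2.05599) / 5 ≈ 0.144152 per month
doubling time = ln 2 / |r| = 0.69315 / 0.144152

doubling time ≈ 4.8 months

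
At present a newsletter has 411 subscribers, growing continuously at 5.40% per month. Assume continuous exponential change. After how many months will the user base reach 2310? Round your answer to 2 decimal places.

t ≈ 31.97 months

2310 = 411 · e^(0.054·t)
t = ln(2310/411) / 0.054 = ln(5.62044) / 0.054 = 1.72641 / 0.054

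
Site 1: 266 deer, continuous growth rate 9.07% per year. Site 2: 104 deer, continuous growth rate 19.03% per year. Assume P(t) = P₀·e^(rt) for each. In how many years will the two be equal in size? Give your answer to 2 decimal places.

t ≈ 9.43 years

266·e^(0.0907t) = 104·e^(0.1903t)
266/104 = e^((0.1903 − 0.0907)t) → ln(2.55769) = 0.0996·t
t = 0.93911 / 0.0996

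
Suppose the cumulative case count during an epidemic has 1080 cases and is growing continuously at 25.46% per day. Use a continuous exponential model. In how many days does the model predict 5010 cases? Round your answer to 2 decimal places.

5010 = 1080 · e^(0.2546·t)
t = ln(5010/1080) / 0.2546 = ln(4.63889) / 0.2546 = 1.53447 / 0.2546

t ≈ 6.03 days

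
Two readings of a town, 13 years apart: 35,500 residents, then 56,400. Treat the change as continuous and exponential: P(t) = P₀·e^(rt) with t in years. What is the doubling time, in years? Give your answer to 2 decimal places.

r = ln(56400/35500) / 13 = ln(1.58873) / 13 ≈ 0.03561 per year
doubling time = ln 2 / |r| = 0.69315 / 0.03561

doubling time ≈ 19.46 years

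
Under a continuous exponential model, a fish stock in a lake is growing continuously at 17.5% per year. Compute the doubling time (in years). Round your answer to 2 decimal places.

doubling time = ln(2) / |r| = 0.69315 / 0.175

doubling time ≈ 3.96 years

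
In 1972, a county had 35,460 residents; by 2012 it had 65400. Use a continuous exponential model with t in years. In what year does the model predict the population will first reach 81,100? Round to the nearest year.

r = ln(65400/35460) / 40 = 0.61212/40 ≈ 0.015303 per year
t = ln(81100/35460) / r = 0.82728/0.015303 ≈ 54.06 years after 1972

year 2026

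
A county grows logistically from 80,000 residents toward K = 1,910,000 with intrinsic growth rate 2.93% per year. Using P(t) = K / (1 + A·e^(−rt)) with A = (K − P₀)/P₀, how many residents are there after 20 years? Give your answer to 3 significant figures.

A = (1910000 − 80000)/80000 = 22.875
P(20) = 1910000 / (1 + 22.875·e^(−0.0293·20)) = 1910000 / (1 + 22.875·0.556549)
= 1910000 / 13.73106 ≈ 139100.7

≈ 139,000 residents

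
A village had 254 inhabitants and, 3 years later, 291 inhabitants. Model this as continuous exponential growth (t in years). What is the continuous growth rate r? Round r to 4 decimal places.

r ≈ 0.0453 per year

291 = 254 · e^(r·3)
e^(3r) = 291/254 = 1.14567
r = ln(1.14567) / 3 = 0.13599 / 3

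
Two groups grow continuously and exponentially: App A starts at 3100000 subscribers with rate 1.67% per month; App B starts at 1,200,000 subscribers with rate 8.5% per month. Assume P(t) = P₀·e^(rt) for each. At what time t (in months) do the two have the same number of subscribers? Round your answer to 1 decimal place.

3100000·e^(0.0167t) = 1200000·e^(0.085t)
3100000/1200000 = e^((0.085 − 0.0167)t) → ln(2.58333) = 0.0683·t
t = 0.94908 / 0.0683

t ≈ 13.9 months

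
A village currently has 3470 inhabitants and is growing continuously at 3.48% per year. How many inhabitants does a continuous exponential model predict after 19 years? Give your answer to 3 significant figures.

P(19) = 3470 · e^(0.0348·19) = 3470 · e^(0.6612)
= 3470 · 1.93712 ≈ 6721.79

≈ 6,720 inhabitants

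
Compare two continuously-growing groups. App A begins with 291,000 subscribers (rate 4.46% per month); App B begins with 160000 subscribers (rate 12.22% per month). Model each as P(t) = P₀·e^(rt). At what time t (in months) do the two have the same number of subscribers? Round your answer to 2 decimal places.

t ≈ 7.71 months

291000·e^(0.0446t) = 160000·e^(0.1222t)
291000/160000 = e^((0.1222 − 0.0446)t) → ln(1.81875) = 0.0776·t
t = 0.59815 / 0.0776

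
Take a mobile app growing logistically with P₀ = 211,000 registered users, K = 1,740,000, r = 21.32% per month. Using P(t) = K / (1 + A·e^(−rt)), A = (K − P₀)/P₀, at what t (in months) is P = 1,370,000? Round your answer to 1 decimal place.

t ≈ 15.4 months

A = (1740000 − 211000)/211000 = 7.24645
1370000 = 1740000/(1 + 7.24645·e^(−0.2132t)) → 1 + 7.24645·e^(−0.2132t) = 1.27007
e^(−0.2132t) = 0.03727 → t = ln(26.83143)/0.2132 = 3.28957/0.2132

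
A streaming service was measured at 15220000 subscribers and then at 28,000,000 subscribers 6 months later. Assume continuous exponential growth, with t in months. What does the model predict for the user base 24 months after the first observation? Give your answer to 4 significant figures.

≈ 174,300,000 subscribers

r = ln(28000000/15220000) / 6 ≈ 0.101599 per month
P(24) = 15220000 · e^(0.101599·24) = 15220000 · 11.45443 ≈ 174336437.89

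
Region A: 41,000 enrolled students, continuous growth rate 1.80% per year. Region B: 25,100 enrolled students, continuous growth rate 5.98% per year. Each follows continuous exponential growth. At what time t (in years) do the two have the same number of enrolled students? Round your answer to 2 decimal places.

41000·e^(0.018t) = 25100·e^(0.0598t)
41000/25100 = e^((0.0598 − 0.018)t) → ln(1.63347) = 0.0418·t
t = 0.4907 / 0.0418

t ≈ 11.74 years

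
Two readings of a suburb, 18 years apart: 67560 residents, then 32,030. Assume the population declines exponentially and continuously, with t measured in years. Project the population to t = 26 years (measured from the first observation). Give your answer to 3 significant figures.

≈ 23,000 residents

r = ln(32030/67560) / 18 ≈ -0.041464 per year
P(26) = 67560 · e^(-0.041464·26) = 67560 · 0.34026 ≈ 22987.83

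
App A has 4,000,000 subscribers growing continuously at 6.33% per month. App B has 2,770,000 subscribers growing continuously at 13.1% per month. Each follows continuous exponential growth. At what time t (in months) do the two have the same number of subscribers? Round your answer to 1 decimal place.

t ≈ 5.4 months

4000000·e^(0.0633t) = 2770000·e^(0.131t)
4000000/2770000 = e^((0.131 − 0.0633)t) → ln(1.44404) = 0.0677·t
t = 0.36745 / 0.0677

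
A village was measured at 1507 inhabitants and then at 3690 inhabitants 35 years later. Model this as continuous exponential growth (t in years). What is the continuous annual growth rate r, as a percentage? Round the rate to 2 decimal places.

3690 = 1507 · e^(r·35)
e^(35r) = 3690/1507 = 2.44857
r = ln(2.44857) / 35 = 0.89551 / 35

r ≈ 2.56% per year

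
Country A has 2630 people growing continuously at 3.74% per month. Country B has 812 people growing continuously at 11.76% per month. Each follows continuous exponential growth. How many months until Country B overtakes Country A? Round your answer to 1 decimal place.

t ≈ 14.7 months

2630·e^(0.0374t) = 812·e^(0.1176t)
2630/812 = e^((0.1176 − 0.0374)t) → ln(3.23892) = 0.0802·t
t = 1.17524 / 0.0802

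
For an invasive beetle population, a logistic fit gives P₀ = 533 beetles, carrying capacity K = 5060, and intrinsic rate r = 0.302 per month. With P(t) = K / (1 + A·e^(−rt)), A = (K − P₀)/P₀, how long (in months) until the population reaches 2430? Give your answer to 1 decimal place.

A = (5060 − 533)/533 = 8.49343
2430 = 5060/(1 + 8.49343·e^(−0.302t)) → 1 + 8.49343·e^(−0.302t) = 2.0823
e^(−0.302t) = 0.127428 → t = ln(7.84754)/0.302 = 2.0602/0.302

t ≈ 6.8 months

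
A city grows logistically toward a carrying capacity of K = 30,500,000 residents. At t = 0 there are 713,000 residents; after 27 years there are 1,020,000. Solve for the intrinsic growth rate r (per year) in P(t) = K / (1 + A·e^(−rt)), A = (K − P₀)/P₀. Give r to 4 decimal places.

r ≈ 0.0136 per year

A = (30500000 − 713000)/713000 = 41.777
1020000 = 30500000/(1 + 41.777·e^(−r·27)) → e^(−27r) = (29.90196 − 1)/41.777 = 0.691815
r = −ln(0.691815)/27 = 0.36844/27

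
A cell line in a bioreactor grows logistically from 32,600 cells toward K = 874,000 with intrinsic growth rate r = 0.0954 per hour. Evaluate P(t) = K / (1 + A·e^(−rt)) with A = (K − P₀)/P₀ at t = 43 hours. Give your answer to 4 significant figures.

≈ 612,600 cells

A = (874000 − 32600)/32600 = 25.80982
P(43) = 874000 / (1 + 25.80982·e^(−0.0954·43)) = 874000 / (1 + 25.80982·0.016536)
= 874000 / 1.4268 ≈ 612560.56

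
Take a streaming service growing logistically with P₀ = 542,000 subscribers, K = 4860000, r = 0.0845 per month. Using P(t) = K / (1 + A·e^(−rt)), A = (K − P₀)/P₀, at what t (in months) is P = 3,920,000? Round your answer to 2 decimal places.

A = (4860000 − 542000)/542000 = 7.96679
3920000 = 4860000/(1 + 7.96679·e^(−0.0845t)) → 1 + 7.96679·e^(−0.0845t) = 1.2398
e^(−0.0845t) = 0.030099 → t = ln(33.22321)/0.0845 = 3.50325/0.0845

t ≈ 41.46 months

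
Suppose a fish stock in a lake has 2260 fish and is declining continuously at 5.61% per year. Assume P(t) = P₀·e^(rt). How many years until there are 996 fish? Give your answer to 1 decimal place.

t ≈ 14.6 years

996 = 2260 · e^(-0.0561·t)
t = ln(996/2260) / -0.0561 = ln(0.44071) / -0.0561 = -0.81937 / -0.0561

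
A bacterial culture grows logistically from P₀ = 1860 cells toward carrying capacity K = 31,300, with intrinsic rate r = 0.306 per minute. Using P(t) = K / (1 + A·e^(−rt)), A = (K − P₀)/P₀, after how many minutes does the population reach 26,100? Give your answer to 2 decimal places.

t ≈ 14.30 minutes

A = (31300 − 1860)/1860 = 15.82796
26100 = 31300/(1 + 15.82796·e^(−0.306t)) → 1 + 15.82796·e^(−0.306t) = 1.19923
e^(−0.306t) = 0.012587 → t = ln(79.44417)/0.306 = 4.37505/0.306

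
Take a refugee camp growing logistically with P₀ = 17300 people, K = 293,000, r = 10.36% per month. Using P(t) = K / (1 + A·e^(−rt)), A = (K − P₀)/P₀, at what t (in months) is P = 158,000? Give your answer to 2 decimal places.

t ≈ 28.24 months

A = (293000 − 17300)/17300 = 15.93642
158000 = 293000/(1 + 15.93642·e^(−0.1036t)) → 1 + 15.93642·e^(−0.1036t) = 1.85443
e^(−0.1036t) = 0.053615 → t = ln(18.65151)/0.1036 = 2.92593/0.1036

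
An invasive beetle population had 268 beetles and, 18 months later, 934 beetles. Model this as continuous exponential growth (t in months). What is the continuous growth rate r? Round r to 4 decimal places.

934 = 268 · e^(r·18)
e^(18r) = 934/268 = 3.48507
r = ln(3.48507) / 18 = 1.24849 / 18

r ≈ 0.0694 per month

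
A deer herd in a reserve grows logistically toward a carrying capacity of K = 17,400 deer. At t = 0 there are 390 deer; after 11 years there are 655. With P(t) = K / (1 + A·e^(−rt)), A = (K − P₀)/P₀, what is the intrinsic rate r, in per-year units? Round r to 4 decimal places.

r ≈ 0.0486 per year

A = (17400 − 390)/390 = 43.61538
655 = 17400/(1 + 43.61538·e^(−r·11)) → e^(−11r) = (26.56489 − 1)/43.61538 = 0.586144
r = −ln(0.586144)/11 = 0.53419/11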